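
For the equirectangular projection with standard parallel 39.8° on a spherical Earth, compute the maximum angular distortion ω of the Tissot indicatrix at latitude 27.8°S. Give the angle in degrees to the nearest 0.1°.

8.1°

With standard parallel φ₀ = 39.8°, the equirectangular projection gives x = Rλ cos φ₀, y = Rφ, so h = 1 and k = cos 39.8° / cos φ.
At 27.8°: h = 1.000, k = 0.8685; principal scales a = 1.000, b = 0.8685.
sin(ω/2) = (a − b)/(a + b) = 0.1315/1.869 = 0.07036, so ω = 2 arcsin(0.07036) ≈ 8.1°.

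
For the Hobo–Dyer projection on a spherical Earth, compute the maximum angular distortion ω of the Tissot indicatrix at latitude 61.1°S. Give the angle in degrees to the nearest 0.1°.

54.6°

Hobo–Dyer is a cylindrical equal-area projection with standard parallels at ±37.5°. For cylindrical equal-area with standard parallel φ₀, h = cos φ / cos φ₀ and k = cos φ₀ / cos φ, so h·k = 1.
At 61.1°: h = 0.6092, k = 1.642; principal scales a = 1.642, b = 0.6092.
sin(ω/2) = (a − b)/(a + b) = 1.032/2.251 = 0.4587, so ω = 2 arcsin(0.4587) ≈ 54.6°.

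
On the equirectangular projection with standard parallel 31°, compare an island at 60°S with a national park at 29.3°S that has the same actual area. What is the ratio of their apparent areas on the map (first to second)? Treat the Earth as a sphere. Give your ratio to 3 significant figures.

1.74

With standard parallel φ₀ = 31°, the equirectangular projection gives x = Rλ cos φ₀, y = Rφ, so h = 1 and k = cos 31° / cos φ.
Areal scale at 60°: h·k = 1.000 × 1.714 = 1.714.
Areal scale at 29.3°: h·k = 1.000 × 0.9829 = 0.9829.
Ratio = 1.714/0.9829 ≈ 1.74.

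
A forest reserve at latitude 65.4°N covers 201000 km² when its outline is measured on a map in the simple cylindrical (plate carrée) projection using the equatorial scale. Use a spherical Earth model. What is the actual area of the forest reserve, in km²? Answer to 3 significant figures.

Plate carrée maps x = Rλ, y = Rφ. The meridian scale is h = 1 and the parallel scale is k = 1/cos φ = sec φ.
Areal scale = h·k = 1 × sec φ; at 65.4°, h = 1.000, k = 2.402, so h·k = 2.402.
True area = apparent / (areal scale) = 201000 / 2.402 ≈ 83700 km².

83700 km²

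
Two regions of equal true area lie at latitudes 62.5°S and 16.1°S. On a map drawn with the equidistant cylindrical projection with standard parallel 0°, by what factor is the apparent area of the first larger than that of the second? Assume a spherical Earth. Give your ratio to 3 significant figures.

For the equirectangular projection with φ₀ = 0 (plate carrée), h = 1 along meridians and k = sec φ along parallels.
Areal scale at 62.5°: h·k = 1.000 × 2.166 = 2.166.
Areal scale at 16.1°: h·k = 1.000 × 1.041 = 1.041.
Ratio = 2.166/1.041 ≈ 2.08.

2.08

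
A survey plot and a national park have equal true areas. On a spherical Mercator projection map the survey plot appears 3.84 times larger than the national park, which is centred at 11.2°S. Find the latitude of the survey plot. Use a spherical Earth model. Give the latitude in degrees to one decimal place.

60.0°

Mercator areal scale is sec²φ, so apparent-area ratio = sec²φ₁ / sec²φ₂ = cos²φ₂ / cos²φ₁.
cos²φ₂ / cos²φ₁ = 3.84  ⇒  cos φ₁ = cos 11.2° / √3.84 = 0.9810/1.960 = 0.5006.
φ₁ = arccos(0.5006) ≈ 60.0°.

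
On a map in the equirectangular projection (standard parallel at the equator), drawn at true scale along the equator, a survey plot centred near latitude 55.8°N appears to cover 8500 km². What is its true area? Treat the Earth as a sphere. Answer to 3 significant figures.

4780 km²

In the plate carrée (x = Rλ, y = Rφ), meridians are true-scale (h = 1) and parallels are stretched by k = sec φ.
Areal scale = h·k = 1 × sec φ; at 55.8°, h = 1.000, k = 1.779, so h·k = 1.779.
True area = apparent / (areal scale) = 8500 / 1.779 ≈ 4780 km².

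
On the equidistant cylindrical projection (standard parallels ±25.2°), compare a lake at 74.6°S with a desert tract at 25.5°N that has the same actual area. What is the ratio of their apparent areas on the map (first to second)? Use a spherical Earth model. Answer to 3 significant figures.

The equidistant cylindrical projection with φ₀ = 25.2° has h = 1 (meridians true) and k = cos φ₀ / cos φ along parallels.
Areal scale at 74.6°: h·k = 1.000 × 3.407 = 3.407.
Areal scale at 25.5°: h·k = 1.000 × 1.002 = 1.002.
Ratio = 3.407/1.002 ≈ 3.40.

3.40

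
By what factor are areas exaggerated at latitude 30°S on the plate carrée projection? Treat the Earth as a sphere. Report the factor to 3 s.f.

For the equirectangular projection with φ₀ = 0 (plate carrée), h = 1 along meridians and k = sec φ along parallels.
Areal scale = h·k = 1 × sec φ; at 30°, h = 1.000, k = 1.155, so h·k = 1.155.

1.15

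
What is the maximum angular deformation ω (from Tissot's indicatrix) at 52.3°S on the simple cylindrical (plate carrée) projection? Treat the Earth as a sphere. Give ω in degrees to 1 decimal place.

27.9°

Plate carrée maps x = Rλ, y = Rφ. The meridian scale is h = 1 and the parallel scale is k = 1/cos φ = sec φ.
At 52.3°: h = 1.000, k = 1.635; principal scales a = 1.635, b = 1.000.
sin(ω/2) = (a − b)/(a + b) = 0.6353/2.635 = 0.2411, so ω = 2 arcsin(0.2411) ≈ 27.9°.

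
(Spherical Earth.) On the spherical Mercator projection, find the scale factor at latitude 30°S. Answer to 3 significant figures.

The Mercator projection is conformal; its linear scale factor is the same in every direction and equals sec φ = 1/cos φ.
k = 1/cos 30° = 1/0.8660 = 1.155.

1.15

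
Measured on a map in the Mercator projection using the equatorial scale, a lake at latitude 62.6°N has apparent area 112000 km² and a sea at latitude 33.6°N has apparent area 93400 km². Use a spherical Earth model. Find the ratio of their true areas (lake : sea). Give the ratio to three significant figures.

On Mercator the areal scale is sec²φ, so true area = apparent × cos²φ.
True area of lake: 112000 × cos²(62.6°) = 112000 × 0.2118 = 23720 km².
True area of sea: 93400 × cos²(33.6°) = 93400 × 0.6938 = 64800 km².
Ratio = 23720 / 64800 ≈ 0.366.

0.366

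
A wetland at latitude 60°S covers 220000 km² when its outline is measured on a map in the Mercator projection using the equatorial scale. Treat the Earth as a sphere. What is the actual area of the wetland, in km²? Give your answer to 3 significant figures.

Mercator is conformal, so the point scale is isotropic: h = k = sec φ = 1/cos φ.
Areal scale = k² = sec²φ = 1/cos²(60°) = 1/0.5000² = 4.000.
True area = apparent / (areal scale) = 220000 / 4.000 ≈ 55000 km².

55000 km²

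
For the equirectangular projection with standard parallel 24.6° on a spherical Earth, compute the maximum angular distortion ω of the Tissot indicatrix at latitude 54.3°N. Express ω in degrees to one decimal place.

25.2°

With standard parallel φ₀ = 24.6°, the equirectangular projection gives x = Rλ cos φ₀, y = Rφ, so h = 1 and k = cos 24.6° / cos φ.
At 54.3°: h = 1.000, k = 1.558; principal scales a = 1.558, b = 1.000.
sin(ω/2) = (a − b)/(a + b) = 0.5581/2.558 = 0.2182, so ω = 2 arcsin(0.2182) ≈ 25.2°.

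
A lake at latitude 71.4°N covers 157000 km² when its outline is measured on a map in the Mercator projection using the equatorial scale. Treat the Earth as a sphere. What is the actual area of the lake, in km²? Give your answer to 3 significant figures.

For Mercator, h = k = sec φ (a conformal cylindrical projection has a single point scale, 1/cos φ).
Areal scale = k² = sec²φ = 1/cos²(71.4°) = 1/0.3190² = 9.829.
True area = apparent / (areal scale) = 157000 / 9.829 ≈ 16000 km².

16000 km²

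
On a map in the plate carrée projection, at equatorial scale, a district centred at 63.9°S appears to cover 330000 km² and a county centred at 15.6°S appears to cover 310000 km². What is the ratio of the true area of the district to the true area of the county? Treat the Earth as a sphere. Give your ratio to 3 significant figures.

0.486

On the plate carrée, areal scale = h·k = 1 × sec φ, so true area = apparent × cos φ.
True area of district: 330000 × cos(63.9°) = 330000 × 0.4399 = 145200 km².
True area of county: 310000 × cos(15.6°) = 310000 × 0.9632 = 298600 km².
Ratio = 145200 / 298600 ≈ 0.486.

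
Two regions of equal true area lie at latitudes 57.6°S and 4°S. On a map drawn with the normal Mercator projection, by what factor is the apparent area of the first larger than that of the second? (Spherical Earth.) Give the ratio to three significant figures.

Mercator is conformal with k = sec φ, so areal scale = k² = sec²φ.
At 57.6°: sec²(57.6°) = 1/0.5358² = 3.483.
At 4°: sec²(4°) = 1/0.9976² = 1.005.
Ratio = 3.483/1.005 = cos²(4°)/cos²(57.6°) ≈ 3.47.

3.47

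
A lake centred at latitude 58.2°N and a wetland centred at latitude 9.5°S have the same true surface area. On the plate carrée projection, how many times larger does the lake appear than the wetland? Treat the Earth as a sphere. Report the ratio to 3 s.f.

In the plate carrée (x = Rλ, y = Rφ), meridians are true-scale (h = 1) and parallels are stretched by k = sec φ.
Areal scale at 58.2°: h·k = 1.000 × 1.898 = 1.898.
Areal scale at 9.5°: h·k = 1.000 × 1.014 = 1.014.
Ratio = 1.898/1.014 ≈ 1.87.

1.87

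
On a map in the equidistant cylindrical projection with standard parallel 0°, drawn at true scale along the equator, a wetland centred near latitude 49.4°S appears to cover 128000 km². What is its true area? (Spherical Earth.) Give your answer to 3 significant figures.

83300 km²

Plate carrée maps x = Rλ, y = Rφ. The meridian scale is h = 1 and the parallel scale is k = 1/cos φ = sec φ.
Areal scale = h·k = 1 × sec φ; at 49.4°, h = 1.000, k = 1.537, so h·k = 1.537.
True area = apparent / (areal scale) = 128000 / 1.537 ≈ 83300 km².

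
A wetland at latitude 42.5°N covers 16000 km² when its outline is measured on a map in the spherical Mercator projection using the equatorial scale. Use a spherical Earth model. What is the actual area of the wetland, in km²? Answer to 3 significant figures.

8700 km²

The Mercator projection is conformal; its linear scale factor is the same in every direction and equals sec φ = 1/cos φ.
Areal scale = k² = sec²φ = 1/cos²(42.5°) = 1/0.7373² = 1.840.
True area = apparent / (areal scale) = 16000 / 1.840 ≈ 8700 km².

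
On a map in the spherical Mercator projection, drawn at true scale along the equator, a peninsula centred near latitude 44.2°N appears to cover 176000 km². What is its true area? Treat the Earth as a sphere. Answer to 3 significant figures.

For Mercator, h = k = sec φ (a conformal cylindrical projection has a single point scale, 1/cos φ).
Areal scale = k² = sec²φ = 1/cos²(44.2°) = 1/0.7169² = 1.946.
True area = apparent / (areal scale) = 176000 / 1.946 ≈ 90500 km².

90500 km²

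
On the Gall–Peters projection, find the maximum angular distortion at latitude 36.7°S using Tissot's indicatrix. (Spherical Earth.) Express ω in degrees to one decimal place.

The Gall–Peters projection is cylindrical equal-area with φ₀ = 45°. Cylindrical equal-area (φ₀ = 45°): h = cos φ / cos 45° along meridians, k = cos 45° / cos φ along parallels; h·k = 1.
At 36.7°: h = 1.134, k = 0.8819; principal scales a = 1.134, b = 0.8819.
sin(ω/2) = (a − b)/(a + b) = 0.2520/2.016 = 0.1250, so ω = 2 arcsin(0.1250) ≈ 14.4°.

14.4°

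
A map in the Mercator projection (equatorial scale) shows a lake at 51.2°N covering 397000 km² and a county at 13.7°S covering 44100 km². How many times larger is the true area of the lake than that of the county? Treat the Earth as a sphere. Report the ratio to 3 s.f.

On Mercator the areal scale is sec²φ, so true area = apparent × cos²φ.
True area of lake: 397000 × cos²(51.2°) = 397000 × 0.3926 = 155900 km².
True area of county: 44100 × cos²(13.7°) = 44100 × 0.9439 = 41630 km².
Ratio = 155900 / 41630 ≈ 3.74.

3.74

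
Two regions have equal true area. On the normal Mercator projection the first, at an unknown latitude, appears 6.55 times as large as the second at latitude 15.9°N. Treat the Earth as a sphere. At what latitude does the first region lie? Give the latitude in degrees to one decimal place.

67.9°

On Mercator, (apparent₁)/(apparent₂) = sec²φ₁ / sec²φ₂ when true areas are equal.
cos²φ₂ / cos²φ₁ = 6.55  ⇒  cos φ₁ = cos 15.9° / √6.55 = 0.9617/2.559 = 0.3758.
φ₁ = arccos(0.3758) ≈ 67.9°.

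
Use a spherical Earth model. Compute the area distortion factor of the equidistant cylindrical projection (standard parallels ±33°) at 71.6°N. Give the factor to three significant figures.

With standard parallel φ₀ = 33°, the equirectangular projection gives x = Rλ cos φ₀, y = Rφ, so h = 1 and k = cos 33° / cos φ.
Areal scale = h·k = 1 × cos φ₀ / cos φ; at 71.6°, h = 1.000, k = 2.657, so h·k = 2.657.

2.66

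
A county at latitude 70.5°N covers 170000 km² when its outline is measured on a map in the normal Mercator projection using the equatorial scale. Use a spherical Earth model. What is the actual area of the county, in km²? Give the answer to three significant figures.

18900 km²

The Mercator projection is conformal; its linear scale factor is the same in every direction and equals sec φ = 1/cos φ.
Areal scale = k² = sec²φ = 1/cos²(70.5°) = 1/0.3338² = 8.974.
True area = apparent / (areal scale) = 170000 / 8.974 ≈ 18900 km².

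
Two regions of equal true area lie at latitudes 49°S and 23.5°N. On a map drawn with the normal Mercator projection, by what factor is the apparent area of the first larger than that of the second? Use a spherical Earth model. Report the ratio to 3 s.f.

1.95

On Mercator, area is exaggerated by sec²φ = 1/cos²φ.
At 49°: sec²(49°) = 1/0.6561² = 2.323.
At 23.5°: sec²(23.5°) = 1/0.9171² = 1.189.
Ratio = 2.323/1.189 = cos²(23.5°)/cos²(49°) ≈ 1.95.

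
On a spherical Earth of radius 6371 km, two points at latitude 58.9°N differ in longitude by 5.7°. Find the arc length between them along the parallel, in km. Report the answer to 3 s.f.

327 km

Arc length along a parallel = R cos φ · Δλ (with Δλ in radians).
= 6371 × cos 58.9° × (5.7° × π/180) = 6371 × 0.5165 × 0.09948 ≈ 327 km.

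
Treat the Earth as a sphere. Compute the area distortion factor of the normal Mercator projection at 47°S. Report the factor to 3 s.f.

For Mercator, h = k = sec φ (a conformal cylindrical projection has a single point scale, 1/cos φ).
Areal scale = k² = sec²φ = 1/cos²(47°) = 1/0.6820² = 2.150.

2.15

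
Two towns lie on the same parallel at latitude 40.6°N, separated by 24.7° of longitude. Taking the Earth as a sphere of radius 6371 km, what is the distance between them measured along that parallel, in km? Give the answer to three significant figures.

Arc length along a parallel = R cos φ · Δλ (with Δλ in radians).
= 6371 × cos 40.6° × (24.7° × π/180) = 6371 × 0.7593 × 0.4311 ≈ 2090 km.

2090 km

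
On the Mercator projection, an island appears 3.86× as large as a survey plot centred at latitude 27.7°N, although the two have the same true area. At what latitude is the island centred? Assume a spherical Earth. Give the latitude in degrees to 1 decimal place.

63.2°

For equal true areas on Mercator, apparent areas scale as sec²φ, so the ratio is cos²φ₂ / cos²φ₁.
cos²φ₂ / cos²φ₁ = 3.86  ⇒  cos φ₁ = cos 27.7° / √3.86 = 0.8854/1.965 = 0.4507.
φ₁ = arccos(0.4507) ≈ 63.2°.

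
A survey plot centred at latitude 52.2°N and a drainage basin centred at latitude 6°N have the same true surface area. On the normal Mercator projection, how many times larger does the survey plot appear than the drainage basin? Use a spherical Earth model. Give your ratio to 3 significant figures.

Mercator areal scale is sec²φ.
At 52.2°: sec²(52.2°) = 1/0.6129² = 2.662.
At 6°: sec²(6°) = 1/0.9945² = 1.011.
Ratio = 2.662/1.011 = cos²(6°)/cos²(52.2°) ≈ 2.63.

2.63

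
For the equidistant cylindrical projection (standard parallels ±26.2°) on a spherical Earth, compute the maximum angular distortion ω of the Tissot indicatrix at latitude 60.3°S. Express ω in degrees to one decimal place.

With standard parallel φ₀ = 26.2°, the equirectangular projection gives x = Rλ cos φ₀, y = Rφ, so h = 1 and k = cos 26.2° / cos φ.
At 60.3°: h = 1.000, k = 1.811; principal scales a = 1.811, b = 1.000.
sin(ω/2) = (a − b)/(a + b) = 0.8110/2.811 = 0.2885, so ω = 2 arcsin(0.2885) ≈ 33.5°.

33.5°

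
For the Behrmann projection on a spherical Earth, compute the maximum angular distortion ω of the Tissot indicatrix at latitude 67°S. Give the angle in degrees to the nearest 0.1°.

Behrmann is a cylindrical equal-area projection with standard parallels at ±30°. Cylindrical equal-area (φ₀ = 30°): h = cos φ / cos 30° along meridians, k = cos 30° / cos φ along parallels; h·k = 1.
At 67°: h = 0.4512, k = 2.216; principal scales a = 2.216, b = 0.4512.
sin(ω/2) = (a − b)/(a + b) = 1.765/2.668 = 0.6617, so ω = 2 arcsin(0.6617) ≈ 82.9°.

82.9°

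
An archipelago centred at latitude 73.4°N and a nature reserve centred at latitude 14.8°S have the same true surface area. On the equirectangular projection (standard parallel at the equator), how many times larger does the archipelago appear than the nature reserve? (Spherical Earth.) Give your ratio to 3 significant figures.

3.38

In the plate carrée (x = Rλ, y = Rφ), meridians are true-scale (h = 1) and parallels are stretched by k = sec φ.
Areal scale at 73.4°: h·k = 1.000 × 3.500 = 3.500.
Areal scale at 14.8°: h·k = 1.000 × 1.034 = 1.034.
Ratio = 3.500/1.034 ≈ 3.38.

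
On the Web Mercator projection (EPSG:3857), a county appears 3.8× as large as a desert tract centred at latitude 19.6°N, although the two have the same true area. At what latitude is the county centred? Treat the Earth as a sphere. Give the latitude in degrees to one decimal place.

61.1°

Mercator areal scale is sec²φ, so apparent-area ratio = sec²φ₁ / sec²φ₂ = cos²φ₂ / cos²φ₁.
cos²φ₂ / cos²φ₁ = 3.8  ⇒  cos φ₁ = cos 19.6° / √3.8 = 0.9421/1.949 = 0.4833.
φ₁ = arccos(0.4833) ≈ 61.1°.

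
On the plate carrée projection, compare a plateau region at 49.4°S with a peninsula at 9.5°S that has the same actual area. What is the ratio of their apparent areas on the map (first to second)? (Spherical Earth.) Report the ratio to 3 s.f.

For the equirectangular projection with φ₀ = 0 (plate carrée), h = 1 along meridians and k = sec φ along parallels.
Areal scale at 49.4°: h·k = 1.000 × 1.537 = 1.537.
Areal scale at 9.5°: h·k = 1.000 × 1.014 = 1.014.
Ratio = 1.537/1.014 ≈ 1.52.

1.52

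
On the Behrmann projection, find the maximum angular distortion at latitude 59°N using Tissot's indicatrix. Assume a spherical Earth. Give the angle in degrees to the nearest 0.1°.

Behrmann is a cylindrical equal-area projection with standard parallels at ±30°. For cylindrical equal-area with standard parallel φ₀, h = cos φ / cos φ₀ and k = cos φ₀ / cos φ, so h·k = 1.
At 59°: h = 0.5947, k = 1.681; principal scales a = 1.681, b = 0.5947.
sin(ω/2) = (a − b)/(a + b) = 1.087/2.276 = 0.4774, so ω = 2 arcsin(0.4774) ≈ 57.0°.

57.0°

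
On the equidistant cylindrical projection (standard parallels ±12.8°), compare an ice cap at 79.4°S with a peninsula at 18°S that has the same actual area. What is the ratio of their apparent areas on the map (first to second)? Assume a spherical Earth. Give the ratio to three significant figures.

5.17

With standard parallel φ₀ = 12.8°, the equirectangular projection gives x = Rλ cos φ₀, y = Rφ, so h = 1 and k = cos 12.8° / cos φ.
Areal scale at 79.4°: h·k = 1.000 × 5.301 = 5.301.
Areal scale at 18°: h·k = 1.000 × 1.025 = 1.025.
Ratio = 5.301/1.025 ≈ 5.17.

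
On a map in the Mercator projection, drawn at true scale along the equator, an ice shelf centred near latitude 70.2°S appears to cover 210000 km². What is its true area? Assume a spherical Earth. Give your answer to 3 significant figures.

The Mercator projection is conformal; its linear scale factor is the same in every direction and equals sec φ = 1/cos φ.
Areal scale = k² = sec²φ = 1/cos²(70.2°) = 1/0.3387² = 8.715.
True area = apparent / (areal scale) = 210000 / 8.715 ≈ 24100 km².

24100 km²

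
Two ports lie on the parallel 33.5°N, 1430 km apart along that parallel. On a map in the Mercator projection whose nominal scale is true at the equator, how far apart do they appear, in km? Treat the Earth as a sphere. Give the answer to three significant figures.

1710 km

The Mercator projection is conformal; its linear scale factor is the same in every direction and equals sec φ = 1/cos φ.
Along the parallel, k = sec 33.5° = 1/0.8339 = 1.199.
Map distance = 1430 × 1.199 ≈ 1710 km.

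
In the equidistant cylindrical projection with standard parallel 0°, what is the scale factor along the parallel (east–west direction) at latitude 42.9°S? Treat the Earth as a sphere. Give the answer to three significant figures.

For the equirectangular projection with φ₀ = 0 (plate carrée), h = 1 along meridians and k = sec φ along parallels.
k = 1/cos 42.9° = 1/0.7325 = 1.365.

1.37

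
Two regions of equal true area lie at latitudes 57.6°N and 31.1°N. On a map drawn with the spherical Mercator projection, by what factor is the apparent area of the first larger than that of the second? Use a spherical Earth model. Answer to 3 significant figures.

2.55

Mercator areal scale is sec²φ.
At 57.6°: sec²(57.6°) = 1/0.5358² = 3.483.
At 31.1°: sec²(31.1°) = 1/0.8563² = 1.364.
Ratio = 3.483/1.364 = cos²(31.1°)/cos²(57.6°) ≈ 2.55.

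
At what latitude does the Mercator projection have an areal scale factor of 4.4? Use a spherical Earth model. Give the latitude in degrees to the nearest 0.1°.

Mercator areal scale is sec²φ.
sec²φ = 4.4  ⇒  cos²φ = 0.2273  ⇒  cos φ = 0.4767.
φ = arccos(0.4767) ≈ 61.5°.

61.5°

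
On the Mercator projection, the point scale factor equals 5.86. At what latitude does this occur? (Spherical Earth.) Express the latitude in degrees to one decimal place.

Mercator scale is k = sec φ = 1/cos φ.
1/cos φ = 5.86  ⇒  cos φ = 0.1706  ⇒  φ = arccos(0.1706) ≈ 80.2°.

80.2°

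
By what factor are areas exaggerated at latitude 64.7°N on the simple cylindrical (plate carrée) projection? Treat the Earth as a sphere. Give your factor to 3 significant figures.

In the plate carrée (x = Rλ, y = Rφ), meridians are true-scale (h = 1) and parallels are stretched by k = sec φ.
Areal scale = h·k = 1 × sec φ; at 64.7°, h = 1.000, k = 2.340, so h·k = 2.340.

2.34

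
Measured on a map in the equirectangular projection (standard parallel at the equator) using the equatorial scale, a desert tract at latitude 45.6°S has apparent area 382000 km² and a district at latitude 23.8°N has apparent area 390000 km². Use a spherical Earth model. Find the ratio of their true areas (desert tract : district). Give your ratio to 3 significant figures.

On the plate carrée, areal scale = h·k = 1 × sec φ, so true area = apparent × cos φ.
True area of desert tract: 382000 × cos(45.6°) = 382000 × 0.6997 = 267300 km².
True area of district: 390000 × cos(23.8°) = 390000 × 0.9150 = 356800 km².
Ratio = 267300 / 356800 ≈ 0.749.

0.749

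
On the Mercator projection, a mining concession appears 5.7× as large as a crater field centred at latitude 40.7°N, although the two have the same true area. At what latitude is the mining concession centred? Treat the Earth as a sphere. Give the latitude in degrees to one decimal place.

On Mercator, (apparent₁)/(apparent₂) = sec²φ₁ / sec²φ₂ when true areas are equal.
cos²φ₂ / cos²φ₁ = 5.7  ⇒  cos φ₁ = cos 40.7° / √5.7 = 0.7581/2.387 = 0.3175.
φ₁ = arccos(0.3175) ≈ 71.5°.

71.5°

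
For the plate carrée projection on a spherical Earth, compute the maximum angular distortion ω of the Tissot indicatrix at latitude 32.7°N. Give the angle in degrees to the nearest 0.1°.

9.9°

For the equirectangular projection with φ₀ = 0 (plate carrée), h = 1 along meridians and k = sec φ along parallels.
At 32.7°: h = 1.000, k = 1.188; principal scales a = 1.188, b = 1.000.
sin(ω/2) = (a − b)/(a + b) = 0.1883/2.188 = 0.08606, so ω = 2 arcsin(0.08606) ≈ 9.9°.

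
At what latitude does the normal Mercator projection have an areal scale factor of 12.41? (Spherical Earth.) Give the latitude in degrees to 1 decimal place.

Mercator areal scale is sec²φ.
sec²φ = 12.41  ⇒  cos²φ = 0.08058  ⇒  cos φ = 0.2839.
φ = arccos(0.2839) ≈ 73.5°.

73.5°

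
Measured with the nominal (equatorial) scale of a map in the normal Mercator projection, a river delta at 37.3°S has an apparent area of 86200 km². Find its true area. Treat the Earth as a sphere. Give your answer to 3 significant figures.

The Mercator projection is conformal; its linear scale factor is the same in every direction and equals sec φ = 1/cos φ.
Areal scale = k² = sec²φ = 1/cos²(37.3°) = 1/0.7955² = 1.580.
True area = apparent / (areal scale) = 86200 / 1.580 ≈ 54500 km².

54500 km²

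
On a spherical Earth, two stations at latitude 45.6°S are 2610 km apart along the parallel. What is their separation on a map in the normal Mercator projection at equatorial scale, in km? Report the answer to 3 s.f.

Mercator is conformal, so the point scale is isotropic: h = k = sec φ = 1/cos φ.
Along the parallel, k = sec 45.6° = 1/0.6997 = 1.429.
Map distance = 2610 × 1.429 ≈ 3730 km.

3730 km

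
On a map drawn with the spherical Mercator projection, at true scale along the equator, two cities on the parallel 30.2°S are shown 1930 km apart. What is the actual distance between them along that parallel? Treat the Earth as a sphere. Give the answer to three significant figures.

The Mercator projection is conformal; its linear scale factor is the same in every direction and equals sec φ = 1/cos φ.
Along the parallel at 30.2°, map distances are exaggerated by k = sec 30.2° = 1.157.
True distance = 1930 / 1.157 = 1930 × cos 30.2° ≈ 1670 km.

1670 km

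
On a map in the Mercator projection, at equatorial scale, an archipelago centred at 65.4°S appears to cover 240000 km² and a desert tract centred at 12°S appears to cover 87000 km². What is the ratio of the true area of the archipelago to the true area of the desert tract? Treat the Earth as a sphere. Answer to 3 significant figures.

Since Mercator area scale is 1/cos²φ, the true area equals the apparent area multiplied by cos²φ.
True area of archipelago: 240000 × cos²(65.4°) = 240000 × 0.1733 = 41590 km².
True area of desert tract: 87000 × cos²(12°) = 87000 × 0.9568 = 83240 km².
Ratio = 41590 / 83240 ≈ 0.500.

0.500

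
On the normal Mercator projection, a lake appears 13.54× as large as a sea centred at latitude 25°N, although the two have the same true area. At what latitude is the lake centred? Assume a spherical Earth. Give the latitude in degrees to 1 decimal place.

Mercator areal scale is sec²φ, so apparent-area ratio = sec²φ₁ / sec²φ₂ = cos²φ₂ / cos²φ₁.
cos²φ₂ / cos²φ₁ = 13.54  ⇒  cos φ₁ = cos 25° / √13.54 = 0.9063/3.680 = 0.2463.
φ₁ = arccos(0.2463) ≈ 75.7°.

75.7°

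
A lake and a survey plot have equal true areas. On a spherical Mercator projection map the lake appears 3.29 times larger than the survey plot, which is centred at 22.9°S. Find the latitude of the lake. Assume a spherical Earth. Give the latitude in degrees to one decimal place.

59.5°

On Mercator, (apparent₁)/(apparent₂) = sec²φ₁ / sec²φ₂ when true areas are equal.
cos²φ₂ / cos²φ₁ = 3.29  ⇒  cos φ₁ = cos 22.9° / √3.29 = 0.9212/1.814 = 0.5079.
φ₁ = arccos(0.5079) ≈ 59.5°.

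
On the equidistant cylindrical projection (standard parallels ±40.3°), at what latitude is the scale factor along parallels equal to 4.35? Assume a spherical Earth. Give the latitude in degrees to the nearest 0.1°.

79.9°

In the equirectangular projection with standard parallel φ₀ = 40.3° (x = Rλ cos φ₀, y = Rφ), meridians are true-scale (h = 1) and the parallel scale is k = cos φ₀ / cos φ.
k = cos φ₀ / cos φ = 4.35  ⇒  cos φ = cos 40.3° / 4.35 = 0.1753.
φ = arccos(0.1753) ≈ 79.9°.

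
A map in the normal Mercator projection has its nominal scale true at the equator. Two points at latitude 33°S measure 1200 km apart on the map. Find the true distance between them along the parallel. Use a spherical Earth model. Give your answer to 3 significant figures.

The Mercator projection is conformal; its linear scale factor is the same in every direction and equals sec φ = 1/cos φ.
Along the parallel at 33°, map distances are exaggerated by k = sec 33° = 1.192.
True distance = 1200 / 1.192 = 1200 × cos 33° ≈ 1010 km.

1010 km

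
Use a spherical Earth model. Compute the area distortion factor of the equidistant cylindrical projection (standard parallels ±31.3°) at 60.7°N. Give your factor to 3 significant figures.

1.75

In the equirectangular projection with standard parallel φ₀ = 31.3° (x = Rλ cos φ₀, y = Rφ), meridians are true-scale (h = 1) and the parallel scale is k = cos φ₀ / cos φ.
Areal scale = h·k = 1 × cos φ₀ / cos φ; at 60.7°, h = 1.000, k = 1.746, so h·k = 1.746.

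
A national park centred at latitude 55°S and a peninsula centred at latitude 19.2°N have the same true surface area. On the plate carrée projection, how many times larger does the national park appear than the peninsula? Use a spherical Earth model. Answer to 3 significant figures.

Plate carrée maps x = Rλ, y = Rφ. The meridian scale is h = 1 and the parallel scale is k = 1/cos φ = sec φ.
Areal scale at 55°: h·k = 1.000 × 1.743 = 1.743.
Areal scale at 19.2°: h·k = 1.000 × 1.059 = 1.059.
Ratio = 1.743/1.059 ≈ 1.65.

1.65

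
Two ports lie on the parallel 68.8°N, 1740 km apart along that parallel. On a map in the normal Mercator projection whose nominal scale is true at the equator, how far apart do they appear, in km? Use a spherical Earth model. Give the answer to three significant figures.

For Mercator, h = k = sec φ (a conformal cylindrical projection has a single point scale, 1/cos φ).
Along the parallel, k = sec 68.8° = 1/0.3616 = 2.765.
Map distance = 1740 × 2.765 ≈ 4810 km.

4810 km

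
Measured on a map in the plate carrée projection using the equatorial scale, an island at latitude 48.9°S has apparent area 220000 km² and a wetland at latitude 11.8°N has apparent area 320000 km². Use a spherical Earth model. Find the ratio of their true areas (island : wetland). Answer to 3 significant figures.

Plate carrée has h = 1 and k = sec φ, giving areal scale sec φ; true area = (apparent area) · cos φ.
True area of island: 220000 × cos(48.9°) = 220000 × 0.6574 = 144600 km².
True area of wetland: 320000 × cos(11.8°) = 320000 × 0.9789 = 313200 km².
Ratio = 144600 / 313200 ≈ 0.462.

0.462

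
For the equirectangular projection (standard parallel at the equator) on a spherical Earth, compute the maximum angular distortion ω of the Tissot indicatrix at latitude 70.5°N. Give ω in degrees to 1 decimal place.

In the plate carrée (x = Rλ, y = Rφ), meridians are true-scale (h = 1) and parallels are stretched by k = sec φ.
At 70.5°: h = 1.000, k = 2.996; principal scales a = 2.996, b = 1.000.
sin(ω/2) = (a − b)/(a + b) = 1.996/3.996 = 0.4995, so ω = 2 arcsin(0.4995) ≈ 59.9°.

59.9°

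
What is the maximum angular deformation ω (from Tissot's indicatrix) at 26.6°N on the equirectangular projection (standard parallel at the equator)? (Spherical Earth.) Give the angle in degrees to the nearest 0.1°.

For the equirectangular projection with φ₀ = 0 (plate carrée), h = 1 along meridians and k = sec φ along parallels.
At 26.6°: h = 1.000, k = 1.118; principal scales a = 1.118, b = 1.000.
sin(ω/2) = (a − b)/(a + b) = 0.1184/2.118 = 0.05588, so ω = 2 arcsin(0.05588) ≈ 6.4°.

6.4°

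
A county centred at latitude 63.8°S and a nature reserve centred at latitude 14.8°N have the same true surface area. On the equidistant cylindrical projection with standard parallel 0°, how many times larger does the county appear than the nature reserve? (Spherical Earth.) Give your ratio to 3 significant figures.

Plate carrée maps x = Rλ, y = Rφ. The meridian scale is h = 1 and the parallel scale is k = 1/cos φ = sec φ.
Areal scale at 63.8°: h·k = 1.000 × 2.265 = 2.265.
Areal scale at 14.8°: h·k = 1.000 × 1.034 = 1.034.
Ratio = 2.265/1.034 ≈ 2.19.

2.19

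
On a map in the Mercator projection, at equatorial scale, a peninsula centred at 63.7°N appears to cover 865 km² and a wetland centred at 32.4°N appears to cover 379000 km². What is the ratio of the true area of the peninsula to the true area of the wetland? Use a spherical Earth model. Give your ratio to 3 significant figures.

Since Mercator area scale is 1/cos²φ, the true area equals the apparent area multiplied by cos²φ.
True area of peninsula: 865 × cos²(63.7°) = 865 × 0.1963 = 169.8 km².
True area of wetland: 379000 × cos²(32.4°) = 379000 × 0.7129 = 270200 km².
Ratio = 169.8 / 270200 ≈ 0.000628.

0.000628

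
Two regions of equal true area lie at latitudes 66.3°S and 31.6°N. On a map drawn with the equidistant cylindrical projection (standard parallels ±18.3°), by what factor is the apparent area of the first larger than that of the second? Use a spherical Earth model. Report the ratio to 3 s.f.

In the equirectangular projection with standard parallel φ₀ = 18.3° (x = Rλ cos φ₀, y = Rφ), meridians are true-scale (h = 1) and the parallel scale is k = cos φ₀ / cos φ.
Areal scale at 66.3°: h·k = 1.000 × 2.362 = 2.362.
Areal scale at 31.6°: h·k = 1.000 × 1.115 = 1.115.
Ratio = 2.362/1.115 ≈ 2.12.

2.12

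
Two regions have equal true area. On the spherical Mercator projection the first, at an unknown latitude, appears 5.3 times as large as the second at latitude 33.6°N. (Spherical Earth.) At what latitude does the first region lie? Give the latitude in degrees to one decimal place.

Mercator areal scale is sec²φ, so apparent-area ratio = sec²φ₁ / sec²φ₂ = cos²φ₂ / cos²φ₁.
cos²φ₂ / cos²φ₁ = 5.3  ⇒  cos φ₁ = cos 33.6° / √5.3 = 0.8329/2.302 = 0.3618.
φ₁ = arccos(0.3618) ≈ 68.8°.

68.8°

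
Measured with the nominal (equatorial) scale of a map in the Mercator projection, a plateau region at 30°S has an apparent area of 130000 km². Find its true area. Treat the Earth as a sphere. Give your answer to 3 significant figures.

The Mercator projection is conformal; its linear scale factor is the same in every direction and equals sec φ = 1/cos φ.
Areal scale = k² = sec²φ = 1/cos²(30°) = 1/0.8660² = 1.333.
True area = apparent / (areal scale) = 130000 / 1.333 ≈ 97500 km².

97500 km²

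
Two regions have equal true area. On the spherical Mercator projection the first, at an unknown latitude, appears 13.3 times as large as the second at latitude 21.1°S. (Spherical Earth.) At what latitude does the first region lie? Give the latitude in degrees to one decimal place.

For equal true areas on Mercator, apparent areas scale as sec²φ, so the ratio is cos²φ₂ / cos²φ₁.
cos²φ₂ / cos²φ₁ = 13.3  ⇒  cos φ₁ = cos 21.1° / √13.3 = 0.9330/3.647 = 0.2558.
φ₁ = arccos(0.2558) ≈ 75.2°.

75.2°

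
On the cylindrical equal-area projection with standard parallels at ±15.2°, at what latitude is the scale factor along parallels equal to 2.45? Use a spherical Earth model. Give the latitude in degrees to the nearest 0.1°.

Cylindrical equal-area (φ₀ = 15.2°): h = cos φ / cos 15.2° along meridians, k = cos 15.2° / cos φ along parallels; h·k = 1.
k = cos φ₀ / cos φ = 2.45  ⇒  cos φ = cos 15.2° / 2.45 = 0.3939.
φ = arccos(0.3939) ≈ 66.8°.

66.8°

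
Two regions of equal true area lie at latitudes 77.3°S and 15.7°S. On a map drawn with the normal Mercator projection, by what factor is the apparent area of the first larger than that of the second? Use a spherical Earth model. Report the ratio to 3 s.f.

19.2

Mercator is conformal with k = sec φ, so areal scale = k² = sec²φ.
At 77.3°: sec²(77.3°) = 1/0.2198² = 20.69.
At 15.7°: sec²(15.7°) = 1/0.9627² = 1.079.
Ratio = 20.69/1.079 = cos²(15.7°)/cos²(77.3°) ≈ 19.2.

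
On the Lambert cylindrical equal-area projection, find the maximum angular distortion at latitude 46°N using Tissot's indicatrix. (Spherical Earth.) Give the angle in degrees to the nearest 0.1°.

The Lambert cylindrical equal-area projection is the cylindrical equal-area projection with its standard parallel at the equator (φ₀ = 0). A cylindrical equal-area projection with standard parallel φ₀ has meridian scale h = cos φ / cos φ₀ and parallel scale k = cos φ₀ / cos φ (so areas are preserved, h·k = 1).
At 46°: h = 0.6947, k = 1.440; principal scales a = 1.440, b = 0.6947.
sin(ω/2) = (a − b)/(a + b) = 0.7449/2.134 = 0.3490, so ω = 2 arcsin(0.3490) ≈ 40.9°.

40.9°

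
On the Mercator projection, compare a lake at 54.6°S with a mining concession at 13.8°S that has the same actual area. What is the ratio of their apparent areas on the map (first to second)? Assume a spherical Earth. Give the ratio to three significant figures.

Mercator areal scale is sec²φ.
At 54.6°: sec²(54.6°) = 1/0.5793² = 2.980.
At 13.8°: sec²(13.8°) = 1/0.9711² = 1.060.
Ratio = 2.980/1.060 = cos²(13.8°)/cos²(54.6°) ≈ 2.81.

2.81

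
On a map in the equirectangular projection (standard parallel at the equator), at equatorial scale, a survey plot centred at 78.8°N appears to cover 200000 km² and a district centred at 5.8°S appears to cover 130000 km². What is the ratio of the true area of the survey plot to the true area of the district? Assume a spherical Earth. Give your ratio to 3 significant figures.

Plate carrée has h = 1 and k = sec φ, giving areal scale sec φ; true area = (apparent area) · cos φ.
True area of survey plot: 200000 × cos(78.8°) = 200000 × 0.1942 = 38850 km².
True area of district: 130000 × cos(5.8°) = 130000 × 0.9949 = 129300 km².
Ratio = 38850 / 129300 ≈ 0.300.

0.300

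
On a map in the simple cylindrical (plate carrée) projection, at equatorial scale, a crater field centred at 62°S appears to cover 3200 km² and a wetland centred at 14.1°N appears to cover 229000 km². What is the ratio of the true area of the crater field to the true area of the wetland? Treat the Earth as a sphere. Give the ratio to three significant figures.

0.00676

Plate carrée has h = 1 and k = sec φ, giving areal scale sec φ; true area = (apparent area) · cos φ.
True area of crater field: 3200 × cos(62°) = 3200 × 0.4695 = 1502 km².
True area of wetland: 229000 × cos(14.1°) = 229000 × 0.9699 = 222100 km².
Ratio = 1502 / 222100 ≈ 0.00676.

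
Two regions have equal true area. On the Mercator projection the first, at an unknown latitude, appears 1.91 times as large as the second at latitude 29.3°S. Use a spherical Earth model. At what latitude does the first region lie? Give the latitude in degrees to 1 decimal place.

50.9°

Mercator areal scale is sec²φ, so apparent-area ratio = sec²φ₁ / sec²φ₂ = cos²φ₂ / cos²φ₁.
cos²φ₂ / cos²φ₁ = 1.91  ⇒  cos φ₁ = cos 29.3° / √1.91 = 0.8721/1.382 = 0.6310.
φ₁ = arccos(0.6310) ≈ 50.9°.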